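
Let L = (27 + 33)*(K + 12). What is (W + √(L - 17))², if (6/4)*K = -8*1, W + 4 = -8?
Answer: (12 - √383)² ≈ 57.311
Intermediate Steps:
W = -12 (W = -4 - 8 = -12)
K = -16/3 (K = 2*(-8*1)/3 = (⅔)*(-8) = -16/3 ≈ -5.3333)
L = 400 (L = (27 + 33)*(-16/3 + 12) = 60*(20/3) = 400)
(W + √(L - 17))² = (-12 + √(400 - 17))² = (-12 + √383)²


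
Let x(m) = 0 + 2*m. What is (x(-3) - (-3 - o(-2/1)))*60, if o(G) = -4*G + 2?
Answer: 420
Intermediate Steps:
o(G) = 2 - 4*G
x(m) = 2*m
(x(-3) - (-3 - o(-2/1)))*60 = (2*(-3) - (-3 - (2 - (-8)/1)))*60 = (-6 - (-3 - (2 - (-8))))*60 = (-6 - (-3 - (2 - 4*(-2))))*60 = (-6 - (-3 - (2 + 8)))*60 = (-6 - (-3 - 1*10))*60 = (-6 - (-3 - 10))*60 = (-6 - 1*(-13))*60 = (-6 + 13)*60 = 7*60 = 420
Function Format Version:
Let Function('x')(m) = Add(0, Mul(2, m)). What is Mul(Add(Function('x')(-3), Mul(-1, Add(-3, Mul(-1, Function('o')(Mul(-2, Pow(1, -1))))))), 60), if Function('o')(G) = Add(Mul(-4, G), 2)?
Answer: 420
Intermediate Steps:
Function('o')(G) = Add(2, Mul(-4, G))
Function('x')(m) = Mul(2, m)
Mul(Add(Function('x')(-3), Mul(-1, Add(-3, Mul(-1, Function('o')(Mul(-2, Pow(1, -1))))))), 60) = Mul(Add(Mul(2, -3), Mul(-1, Add(-3, Mul(-1, Add(2, Mul(-4, Mul(-2, Pow(1, -1)))))))), 60) = Mul(Add(-6, Mul(-1, Add(-3, Mul(-1, Add(2, Mul(-4, Mul(-2, 1))))))), 60) = Mul(Add(-6, Mul(-1, Add(-3, Mul(-1, Add(2, Mul(-4, -2)))))), 60) = Mul(Add(-6, Mul(-1, Add(-3, Mul(-1, Add(2, 8))))), 60) = Mul(Add(-6, Mul(-1, Add(-3, Mul(-1, 10)))), 60) = Mul(Add(-6, Mul(-1, Add(-3, -10))), 60) = Mul(Add(-6, Mul(-1, -13)), 60) = Mul(Add(-6, 13), 60) = Mul(7, 60) = 420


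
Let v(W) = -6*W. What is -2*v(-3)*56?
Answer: -2016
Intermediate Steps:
-2*v(-3)*56 = -(-12)*(-3)*56 = -2*18*56 = -36*56 = -2016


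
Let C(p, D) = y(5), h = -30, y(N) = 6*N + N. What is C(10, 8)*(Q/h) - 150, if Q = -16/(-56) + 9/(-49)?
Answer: -6305/42 ≈ -150.12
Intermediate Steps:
y(N) = 7*N
C(p, D) = 35 (C(p, D) = 7*5 = 35)
Q = 5/49 (Q = -16*(-1/56) + 9*(-1/49) = 2/7 - 9/49 = 5/49 ≈ 0.10204)
C(10, 8)*(Q/h) - 150 = 35*((5/49)/(-30)) - 150 = 35*((5/49)*(-1/30)) - 150 = 35*(-1/294) - 150 = -5/42 - 150 = -6305/42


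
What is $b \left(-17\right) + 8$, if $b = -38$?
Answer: $654$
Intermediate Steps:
$b \left(-17\right) + 8 = \left(-38\right) \left(-17\right) + 8 = 646 + 8 = 654$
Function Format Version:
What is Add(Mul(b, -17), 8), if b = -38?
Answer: 654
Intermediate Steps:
Add(Mul(b, -17), 8) = Add(Mul(-38, -17), 8) = Add(646, 8) = 654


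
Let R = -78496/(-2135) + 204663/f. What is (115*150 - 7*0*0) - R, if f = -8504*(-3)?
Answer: 312378508181/18156040 ≈ 17205.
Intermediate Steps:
f = 25512
R = 813181819/18156040 (R = -78496/(-2135) + 204663/25512 = -78496*(-1/2135) + 204663*(1/25512) = 78496/2135 + 68221/8504 = 813181819/18156040 ≈ 44.789)
(115*150 - 7*0*0) - R = (115*150 - 7*0*0) - 1*813181819/18156040 = (17250 + 0*0) - 813181819/18156040 = (17250 + 0) - 813181819/18156040 = 17250 - 813181819/18156040 = 312378508181/18156040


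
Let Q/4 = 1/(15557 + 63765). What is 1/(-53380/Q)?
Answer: -1/1058552090 ≈ -9.4469e-10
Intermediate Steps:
Q = 2/39661 (Q = 4/(15557 + 63765) = 4/79322 = 4*(1/79322) = 2/39661 ≈ 5.0427e-5)
1/(-53380/Q) = 1/(-53380/2/39661) = 1/(-53380*39661/2) = 1/(-1058552090) = -1/1058552090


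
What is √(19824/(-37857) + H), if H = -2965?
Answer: I*√472227498717/12619 ≈ 54.457*I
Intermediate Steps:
√(19824/(-37857) + H) = √(19824/(-37857) - 2965) = √(19824*(-1/37857) - 2965) = √(-6608/12619 - 2965) = √(-37421943/12619) = I*√472227498717/12619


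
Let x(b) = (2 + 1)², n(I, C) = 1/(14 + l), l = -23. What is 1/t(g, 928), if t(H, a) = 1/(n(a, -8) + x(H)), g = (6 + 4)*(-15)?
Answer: 80/9 ≈ 8.8889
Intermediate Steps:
g = -150 (g = 10*(-15) = -150)
n(I, C) = -⅑ (n(I, C) = 1/(14 - 23) = 1/(-9) = -⅑)
x(b) = 9 (x(b) = 3² = 9)
t(H, a) = 9/80 (t(H, a) = 1/(-⅑ + 9) = 1/(80/9) = 9/80)
1/t(g, 928) = 1/(9/80) = 80/9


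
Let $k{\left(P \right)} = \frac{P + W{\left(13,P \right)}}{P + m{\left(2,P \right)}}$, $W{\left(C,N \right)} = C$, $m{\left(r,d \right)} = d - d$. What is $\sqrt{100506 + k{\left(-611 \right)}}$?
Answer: $\frac{2 \sqrt{55504979}}{47} \approx 317.03$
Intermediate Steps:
$m{\left(r,d \right)} = 0$
$k{\left(P \right)} = \frac{13 + P}{P}$ ($k{\left(P \right)} = \frac{P + 13}{P + 0} = \frac{13 + P}{P}$)
$\sqrt{100506 + k{\left(-611 \right)}} = \sqrt{100506 + \frac{13 - 611}{-611}} = \sqrt{100506 - - \frac{46}{47}} = \sqrt{100506 + \frac{46}{47}} = \sqrt{\frac{4723828}{47}} = \frac{2 \sqrt{55504979}}{47}$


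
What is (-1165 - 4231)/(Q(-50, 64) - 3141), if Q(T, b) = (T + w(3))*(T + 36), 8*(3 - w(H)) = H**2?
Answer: 304/139 ≈ 2.1870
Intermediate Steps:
w(H) = 3 - H**2/8
Q(T, b) = (36 + T)*(15/8 + T) (Q(T, b) = (T + (3 - 1/8*3**2))*(T + 36) = (T + (3 - 1/8*9))*(36 + T) = (T + (3 - 9/8))*(36 + T) = (T + 15/8)*(36 + T) = (15/8 + T)*(36 + T) = (36 + T)*(15/8 + T))
(-1165 - 4231)/(Q(-50, 64) - 3141) = (-1165 - 4231)/((135/2 + (-50)**2 + (303/8)*(-50)) - 3141) = -5396/((135/2 + 2500 - 7575/4) - 3141) = -5396/(2695/4 - 3141) = -5396/(-9869/4) = -5396*(-4/9869) = 304/139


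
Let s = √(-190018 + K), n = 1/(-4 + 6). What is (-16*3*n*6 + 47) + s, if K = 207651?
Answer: -97 + √17633 ≈ 35.789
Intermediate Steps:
n = ½ (n = 1/2 = ½ ≈ 0.50000)
s = √17633 (s = √(-190018 + 207651) = √17633 ≈ 132.79)
(-16*3*n*6 + 47) + s = (-16*3*(½)*6 + 47) + √17633 = (-24*6 + 47) + √17633 = (-16*9 + 47) + √17633 = (-144 + 47) + √17633 = -97 + √17633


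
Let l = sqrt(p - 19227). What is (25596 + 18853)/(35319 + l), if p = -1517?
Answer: 1569894231/1247452505 - 88898*I*sqrt(5186)/1247452505 ≈ 1.2585 - 0.005132*I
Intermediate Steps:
l = 2*I*sqrt(5186) (l = sqrt(-1517 - 19227) = sqrt(-20744) = 2*I*sqrt(5186) ≈ 144.03*I)
(25596 + 18853)/(35319 + l) = (25596 + 18853)/(35319 + 2*I*sqrt(5186)) = 44449/(35319 + 2*I*sqrt(5186))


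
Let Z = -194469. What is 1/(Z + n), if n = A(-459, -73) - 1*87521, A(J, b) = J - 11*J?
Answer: -1/277400 ≈ -3.6049e-6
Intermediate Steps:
A(J, b) = -10*J
n = -82931 (n = -10*(-459) - 1*87521 = 4590 - 87521 = -82931)
1/(Z + n) = 1/(-194469 - 82931) = 1/(-277400) = -1/277400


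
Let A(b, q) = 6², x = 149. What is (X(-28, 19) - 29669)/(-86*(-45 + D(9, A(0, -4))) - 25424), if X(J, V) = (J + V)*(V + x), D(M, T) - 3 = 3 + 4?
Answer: 31181/22414 ≈ 1.3911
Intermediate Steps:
A(b, q) = 36
D(M, T) = 10 (D(M, T) = 3 + (3 + 4) = 3 + 7 = 10)
X(J, V) = (149 + V)*(J + V) (X(J, V) = (J + V)*(V + 149) = (J + V)*(149 + V) = (149 + V)*(J + V))
(X(-28, 19) - 29669)/(-86*(-45 + D(9, A(0, -4))) - 25424) = ((19² + 149*(-28) + 149*19 - 28*19) - 29669)/(-86*(-45 + 10) - 25424) = ((361 - 4172 + 2831 - 532) - 29669)/(-86*(-35) - 25424) = (-1512 - 29669)/(3010 - 25424) = -31181/(-22414) = -31181*(-1/22414) = 31181/22414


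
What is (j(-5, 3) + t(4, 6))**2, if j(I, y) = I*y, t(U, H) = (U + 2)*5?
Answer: 225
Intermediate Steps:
t(U, H) = 10 + 5*U (t(U, H) = (2 + U)*5 = 10 + 5*U)
(j(-5, 3) + t(4, 6))**2 = (-5*3 + (10 + 5*4))**2 = (-15 + (10 + 20))**2 = (-15 + 30)**2 = 15**2 = 225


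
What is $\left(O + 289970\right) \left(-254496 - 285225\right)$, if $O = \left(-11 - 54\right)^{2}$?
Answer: $-158783219595$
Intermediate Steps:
$O = 4225$ ($O = \left(-65\right)^{2} = 4225$)
$\left(O + 289970\right) \left(-254496 - 285225\right) = \left(4225 + 289970\right) \left(-254496 - 285225\right) = 294195 \left(-539721\right) = -158783219595$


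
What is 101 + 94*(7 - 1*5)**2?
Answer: 477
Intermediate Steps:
101 + 94*(7 - 1*5)**2 = 101 + 94*(7 - 5)**2 = 101 + 94*2**2 = 101 + 94*4 = 101 + 376 = 477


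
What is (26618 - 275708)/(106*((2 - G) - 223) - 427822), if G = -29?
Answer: 124545/224087 ≈ 0.55579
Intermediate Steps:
(26618 - 275708)/(106*((2 - G) - 223) - 427822) = (26618 - 275708)/(106*((2 - 1*(-29)) - 223) - 427822) = -249090/(106*((2 + 29) - 223) - 427822) = -249090/(106*(31 - 223) - 427822) = -249090/(106*(-192) - 427822) = -249090/(-20352 - 427822) = -249090/(-448174) = -249090*(-1/448174) = 124545/224087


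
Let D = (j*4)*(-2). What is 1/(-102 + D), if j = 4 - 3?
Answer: -1/110 ≈ -0.0090909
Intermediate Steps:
j = 1
D = -8 (D = (1*4)*(-2) = 4*(-2) = -8)
1/(-102 + D) = 1/(-102 - 8) = 1/(-110) = -1/110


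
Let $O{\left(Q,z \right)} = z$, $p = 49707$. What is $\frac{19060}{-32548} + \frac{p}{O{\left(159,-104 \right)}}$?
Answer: $- \frac{404961419}{846248} \approx -478.54$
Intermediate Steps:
$\frac{19060}{-32548} + \frac{p}{O{\left(159,-104 \right)}} = \frac{19060}{-32548} + \frac{49707}{-104} = 19060 \left(- \frac{1}{32548}\right) + 49707 \left(- \frac{1}{104}\right) = - \frac{4765}{8137} - \frac{49707}{104} = - \frac{404961419}{846248}$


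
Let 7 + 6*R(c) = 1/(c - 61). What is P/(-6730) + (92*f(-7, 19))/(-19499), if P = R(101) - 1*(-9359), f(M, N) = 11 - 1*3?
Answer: -14993740273/10498261600 ≈ -1.4282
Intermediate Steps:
R(c) = -7/6 + 1/(6*(-61 + c)) (R(c) = -7/6 + 1/(6*(c - 61)) = -7/6 + 1/(6*(-61 + c)))
f(M, N) = 8 (f(M, N) = 11 - 3 = 8)
P = 748627/80 (P = (428 - 7*101)/(6*(-61 + 101)) - 1*(-9359) = (⅙)*(428 - 707)/40 + 9359 = (⅙)*(1/40)*(-279) + 9359 = -93/80 + 9359 = 748627/80 ≈ 9357.8)
P/(-6730) + (92*f(-7, 19))/(-19499) = (748627/80)/(-6730) + (92*8)/(-19499) = (748627/80)*(-1/6730) + 736*(-1/19499) = -748627/538400 - 736/19499 = -14993740273/10498261600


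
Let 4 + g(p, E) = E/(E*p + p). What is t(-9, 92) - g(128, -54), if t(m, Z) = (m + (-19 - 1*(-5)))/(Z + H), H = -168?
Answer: 276783/64448 ≈ 4.2947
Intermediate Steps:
g(p, E) = -4 + E/(p + E*p) (g(p, E) = -4 + E/(E*p + p) = -4 + E/(p + E*p))
t(m, Z) = (-14 + m)/(-168 + Z) (t(m, Z) = (m + (-19 - 1*(-5)))/(Z - 168) = (m + (-19 + 5))/(-168 + Z) = (m - 14)/(-168 + Z) = (-14 + m)/(-168 + Z))
t(-9, 92) - g(128, -54) = (-14 - 9)/(-168 + 92) - (-54 - 4*128 - 4*(-54)*128)/(128*(1 - 54)) = -23/(-76) - (-54 - 512 + 27648)/(128*(-53)) = -1/76*(-23) - (-1)*27082/(128*53) = 23/76 - 1*(-13541/3392) = 23/76 + 13541/3392 = 276783/64448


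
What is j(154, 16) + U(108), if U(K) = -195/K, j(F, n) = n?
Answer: 511/36 ≈ 14.194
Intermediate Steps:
j(154, 16) + U(108) = 16 - 195/108 = 16 - 195*1/108 = 16 - 65/36 = 511/36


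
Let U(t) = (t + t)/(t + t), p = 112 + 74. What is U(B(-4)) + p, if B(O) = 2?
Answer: 187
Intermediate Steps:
p = 186
U(t) = 1 (U(t) = (2*t)/((2*t)) = (2*t)*(1/(2*t)) = 1)
U(B(-4)) + p = 1 + 186 = 187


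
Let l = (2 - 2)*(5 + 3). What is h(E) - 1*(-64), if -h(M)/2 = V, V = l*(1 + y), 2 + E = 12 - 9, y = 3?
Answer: 64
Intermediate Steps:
E = 1 (E = -2 + (12 - 9) = -2 + 3 = 1)
l = 0 (l = 0*8 = 0)
V = 0 (V = 0*(1 + 3) = 0*4 = 0)
h(M) = 0 (h(M) = -2*0 = 0)
h(E) - 1*(-64) = 0 - 1*(-64) = 0 + 64 = 64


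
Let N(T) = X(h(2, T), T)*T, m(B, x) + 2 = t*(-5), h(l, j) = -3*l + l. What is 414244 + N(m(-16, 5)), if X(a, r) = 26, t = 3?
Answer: 413802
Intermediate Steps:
h(l, j) = -2*l
m(B, x) = -17 (m(B, x) = -2 + 3*(-5) = -2 - 15 = -17)
N(T) = 26*T
414244 + N(m(-16, 5)) = 414244 + 26*(-17) = 414244 - 442 = 413802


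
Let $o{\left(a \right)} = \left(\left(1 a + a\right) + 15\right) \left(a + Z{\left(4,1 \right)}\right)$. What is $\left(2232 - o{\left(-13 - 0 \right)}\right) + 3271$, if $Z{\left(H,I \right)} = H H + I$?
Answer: $5547$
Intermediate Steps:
$Z{\left(H,I \right)} = I + H^{2}$ ($Z{\left(H,I \right)} = H^{2} + I = I + H^{2}$)
$o{\left(a \right)} = \left(15 + 2 a\right) \left(17 + a\right)$ ($o{\left(a \right)} = \left(\left(1 a + a\right) + 15\right) \left(a + \left(1 + 4^{2}\right)\right) = \left(\left(a + a\right) + 15\right) \left(a + \left(1 + 16\right)\right) = \left(2 a + 15\right) \left(a + 17\right) = \left(15 + 2 a\right) \left(17 + a\right)$)
$\left(2232 - o{\left(-13 - 0 \right)}\right) + 3271 = \left(2232 - \left(255 + 2 \left(-13 - 0\right)^{2} + 49 \left(-13 - 0\right)\right)\right) + 3271 = \left(2232 - \left(255 + 2 \left(-13 + 0\right)^{2} + 49 \left(-13 + 0\right)\right)\right) + 3271 = \left(2232 - \left(255 + 2 \left(-13\right)^{2} + 49 \left(-13\right)\right)\right) + 3271 = \left(2232 - \left(255 + 2 \cdot 169 - 637\right)\right) + 3271 = \left(2232 - \left(255 + 338 - 637\right)\right) + 3271 = \left(2232 - -44\right) + 3271 = \left(2232 + 44\right) + 3271 = 2276 + 3271 = 5547$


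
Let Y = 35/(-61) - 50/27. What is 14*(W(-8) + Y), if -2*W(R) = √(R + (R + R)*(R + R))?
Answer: -55930/1647 - 14*√62 ≈ -144.19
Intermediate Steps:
W(R) = -√(R + 4*R²)/2 (W(R) = -√(R + (R + R)*(R + R))/2 = -√(R + (2*R)*(2*R))/2 = -√(R + 4*R²)/2)
Y = -3995/1647 (Y = 35*(-1/61) - 50*1/27 = -35/61 - 50/27 = -3995/1647 ≈ -2.4256)
14*(W(-8) + Y) = 14*(-2*√62/2 - 3995/1647) = 14*(-√62 - 3995/1647) = 14*(-3995/1647 - √62) = -55930/1647 - 14*√62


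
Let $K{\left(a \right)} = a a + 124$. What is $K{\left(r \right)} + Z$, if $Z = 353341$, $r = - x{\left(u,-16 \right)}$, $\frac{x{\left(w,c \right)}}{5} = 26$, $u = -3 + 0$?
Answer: $370365$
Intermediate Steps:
$u = -3$
$x{\left(w,c \right)} = 130$ ($x{\left(w,c \right)} = 5 \cdot 26 = 130$)
$r = -130$ ($r = \left(-1\right) 130 = -130$)
$K{\left(a \right)} = 124 + a^{2}$ ($K{\left(a \right)} = a^{2} + 124 = 124 + a^{2}$)
$K{\left(r \right)} + Z = \left(124 + \left(-130\right)^{2}\right) + 353341 = \left(124 + 16900\right) + 353341 = 17024 + 353341 = 370365$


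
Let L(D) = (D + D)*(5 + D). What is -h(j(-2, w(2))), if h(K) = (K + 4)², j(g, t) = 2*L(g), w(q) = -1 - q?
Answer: -400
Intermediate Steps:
L(D) = 2*D*(5 + D) (L(D) = (2*D)*(5 + D) = 2*D*(5 + D))
j(g, t) = 4*g*(5 + g) (j(g, t) = 2*(2*g*(5 + g)) = 4*g*(5 + g))
h(K) = (4 + K)²
-h(j(-2, w(2))) = -(4 + 4*(-2)*(5 - 2))² = -(4 + 4*(-2)*3)² = -(4 - 24)² = -1*(-20)² = -1*400 = -400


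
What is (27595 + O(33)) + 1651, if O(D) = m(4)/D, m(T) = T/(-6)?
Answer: 2895352/99 ≈ 29246.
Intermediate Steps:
m(T) = -T/6 (m(T) = T*(-⅙) = -T/6)
O(D) = -2/(3*D) (O(D) = (-⅙*4)/D = -2/(3*D))
(27595 + O(33)) + 1651 = (27595 - ⅔/33) + 1651 = (27595 - ⅔*1/33) + 1651 = (27595 - 2/99) + 1651 = 2731903/99 + 1651 = 2895352/99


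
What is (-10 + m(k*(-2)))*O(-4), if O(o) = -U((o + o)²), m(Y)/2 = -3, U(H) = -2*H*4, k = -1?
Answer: -8192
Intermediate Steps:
U(H) = -8*H
m(Y) = -6 (m(Y) = 2*(-3) = -6)
O(o) = 32*o² (O(o) = -(-8)*(o + o)² = -(-8)*(2*o)² = -(-8)*4*o² = -(-32)*o² = 32*o²)
(-10 + m(k*(-2)))*O(-4) = (-10 - 6)*(32*(-4)²) = -512*16 = -16*512 = -8192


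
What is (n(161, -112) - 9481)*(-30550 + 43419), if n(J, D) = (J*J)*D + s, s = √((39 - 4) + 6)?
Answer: -37482674077 + 12869*√41 ≈ -3.7483e+10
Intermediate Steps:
s = √41 (s = √(35 + 6) = √41 ≈ 6.4031)
n(J, D) = √41 + D*J² (n(J, D) = (J*J)*D + √41 = J²*D + √41 = D*J² + √41 = √41 + D*J²)
(n(161, -112) - 9481)*(-30550 + 43419) = ((√41 - 112*161²) - 9481)*(-30550 + 43419) = ((√41 - 112*25921) - 9481)*12869 = ((√41 - 2903152) - 9481)*12869 = ((-2903152 + √41) - 9481)*12869 = (-2912633 + √41)*12869 = -37482674077 + 12869*√41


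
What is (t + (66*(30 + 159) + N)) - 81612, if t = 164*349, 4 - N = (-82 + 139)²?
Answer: -15147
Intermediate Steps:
N = -3245 (N = 4 - (-82 + 139)² = 4 - 1*57² = 4 - 1*3249 = 4 - 3249 = -3245)
t = 57236
(t + (66*(30 + 159) + N)) - 81612 = (57236 + (66*(30 + 159) - 3245)) - 81612 = (57236 + (66*189 - 3245)) - 81612 = (57236 + (12474 - 3245)) - 81612 = (57236 + 9229) - 81612 = 66465 - 81612 = -15147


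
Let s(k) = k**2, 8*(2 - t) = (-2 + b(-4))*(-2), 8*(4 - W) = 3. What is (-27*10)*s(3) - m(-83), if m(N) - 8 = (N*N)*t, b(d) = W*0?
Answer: -25543/2 ≈ -12772.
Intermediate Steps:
W = 29/8 (W = 4 - 1/8*3 = 4 - 3/8 = 29/8 ≈ 3.6250)
b(d) = 0 (b(d) = (29/8)*0 = 0)
t = 3/2 (t = 2 - (-2 + 0)*(-2)/8 = 2 - (-1)*(-2)/4 = 2 - 1/8*4 = 2 - 1/2 = 3/2 ≈ 1.5000)
m(N) = 8 + 3*N**2/2 (m(N) = 8 + (N*N)*(3/2) = 8 + N**2*(3/2) = 8 + 3*N**2/2)
(-27*10)*s(3) - m(-83) = -27*10*3**2 - (8 + (3/2)*(-83)**2) = -270*9 - (8 + (3/2)*6889) = -2430 - (8 + 20667/2) = -2430 - 1*20683/2 = -2430 - 20683/2 = -25543/2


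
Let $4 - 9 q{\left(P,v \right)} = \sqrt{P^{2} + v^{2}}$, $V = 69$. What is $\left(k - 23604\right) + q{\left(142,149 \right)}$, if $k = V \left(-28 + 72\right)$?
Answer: $- \frac{185108}{9} - \frac{\sqrt{42365}}{9} \approx -20590.0$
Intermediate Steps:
$k = 3036$ ($k = 69 \left(-28 + 72\right) = 69 \cdot 44 = 3036$)
$q{\left(P,v \right)} = \frac{4}{9} - \frac{\sqrt{P^{2} + v^{2}}}{9}$
$\left(k - 23604\right) + q{\left(142,149 \right)} = \left(3036 - 23604\right) + \left(\frac{4}{9} - \frac{\sqrt{142^{2} + 149^{2}}}{9}\right) = -20568 + \left(\frac{4}{9} - \frac{\sqrt{20164 + 22201}}{9}\right) = -20568 + \left(\frac{4}{9} - \frac{\sqrt{42365}}{9}\right) = - \frac{185108}{9} - \frac{\sqrt{42365}}{9}$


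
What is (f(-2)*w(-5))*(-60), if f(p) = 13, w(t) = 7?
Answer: -5460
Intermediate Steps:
(f(-2)*w(-5))*(-60) = (13*7)*(-60) = 91*(-60) = -5460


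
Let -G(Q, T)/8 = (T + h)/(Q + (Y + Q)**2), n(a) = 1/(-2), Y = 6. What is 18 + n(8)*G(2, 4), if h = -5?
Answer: 592/33 ≈ 17.939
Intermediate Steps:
n(a) = -1/2
G(Q, T) = -8*(-5 + T)/(Q + (6 + Q)**2) (G(Q, T) = -8*(T - 5)/(Q + (6 + Q)**2) = -8*(-5 + T)/(Q + (6 + Q)**2))
18 + n(8)*G(2, 4) = 18 - 4*(5 - 1*4)/(2 + (6 + 2)**2) = 18 - 4*(5 - 4)/(2 + 8**2) = 18 - 4/(2 + 64) = 18 - 4/66 = 18 - 1/2*4/33 = 18 - 2/33 = 592/33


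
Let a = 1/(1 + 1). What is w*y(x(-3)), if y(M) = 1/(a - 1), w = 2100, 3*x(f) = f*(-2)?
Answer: -4200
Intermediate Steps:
x(f) = -2*f/3 (x(f) = (f*(-2))/3 = (-2*f)/3 = -2*f/3)
a = ½ (a = 1/2 = ½ ≈ 0.50000)
y(M) = -2 (y(M) = 1/(½ - 1) = 1/(-½) = -2)
w*y(x(-3)) = 2100*(-2) = -4200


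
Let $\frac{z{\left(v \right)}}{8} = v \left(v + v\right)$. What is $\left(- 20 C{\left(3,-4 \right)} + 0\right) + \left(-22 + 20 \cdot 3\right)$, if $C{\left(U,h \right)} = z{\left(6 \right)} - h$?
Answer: $-11562$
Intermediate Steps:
$z{\left(v \right)} = 16 v^{2}$ ($z{\left(v \right)} = 8 v \left(v + v\right) = 8 v 2 v = 8 \cdot 2 v^{2} = 16 v^{2}$)
$C{\left(U,h \right)} = 576 - h$ ($C{\left(U,h \right)} = 16 \cdot 6^{2} - h = 16 \cdot 36 - h = 576 - h$)
$\left(- 20 C{\left(3,-4 \right)} + 0\right) + \left(-22 + 20 \cdot 3\right) = \left(- 20 \left(576 - -4\right) + 0\right) + \left(-22 + 20 \cdot 3\right) = \left(- 20 \left(576 + 4\right) + 0\right) + \left(-22 + 60\right) = \left(\left(-20\right) 580 + 0\right) + 38 = \left(-11600 + 0\right) + 38 = -11600 + 38 = -11562$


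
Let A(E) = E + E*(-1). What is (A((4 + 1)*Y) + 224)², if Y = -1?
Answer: 50176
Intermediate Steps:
A(E) = 0 (A(E) = E - E = 0)
(A((4 + 1)*Y) + 224)² = (0 + 224)² = 224² = 50176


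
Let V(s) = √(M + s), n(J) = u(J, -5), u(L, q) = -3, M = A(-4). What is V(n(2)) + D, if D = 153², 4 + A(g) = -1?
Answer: 23409 + 2*I*√2 ≈ 23409.0 + 2.8284*I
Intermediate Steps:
A(g) = -5 (A(g) = -4 - 1 = -5)
M = -5
n(J) = -3
V(s) = √(-5 + s)
D = 23409
V(n(2)) + D = √(-5 - 3) + 23409 = √(-8) + 23409 = 2*I*√2 + 23409 = 23409 + 2*I*√2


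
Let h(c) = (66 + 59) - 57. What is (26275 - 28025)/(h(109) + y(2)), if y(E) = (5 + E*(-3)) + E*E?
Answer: -1750/71 ≈ -24.648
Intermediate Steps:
h(c) = 68 (h(c) = 125 - 57 = 68)
y(E) = 5 + E² - 3*E (y(E) = (5 - 3*E) + E² = 5 + E² - 3*E)
(26275 - 28025)/(h(109) + y(2)) = (26275 - 28025)/(68 + (5 + 2² - 3*2)) = -1750/(68 + (5 + 4 - 6)) = -1750/(68 + 3) = -1750/71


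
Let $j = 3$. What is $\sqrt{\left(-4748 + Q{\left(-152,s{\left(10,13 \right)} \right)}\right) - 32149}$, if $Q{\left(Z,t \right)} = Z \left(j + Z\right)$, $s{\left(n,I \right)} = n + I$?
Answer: $i \sqrt{14249} \approx 119.37 i$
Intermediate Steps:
$s{\left(n,I \right)} = I + n$
$Q{\left(Z,t \right)} = Z \left(3 + Z\right)$
$\sqrt{\left(-4748 + Q{\left(-152,s{\left(10,13 \right)} \right)}\right) - 32149} = \sqrt{\left(-4748 - 152 \left(3 - 152\right)\right) - 32149} = \sqrt{\left(-4748 - -22648\right) - 32149} = \sqrt{\left(-4748 + 22648\right) - 32149} = \sqrt{17900 - 32149} = \sqrt{-14249} = i \sqrt{14249}$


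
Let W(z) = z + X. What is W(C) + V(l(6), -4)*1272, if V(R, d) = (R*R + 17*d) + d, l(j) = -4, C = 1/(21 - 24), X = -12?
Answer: -213733/3 ≈ -71244.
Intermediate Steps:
C = -⅓ (C = 1/(-3) = -⅓ ≈ -0.33333)
W(z) = -12 + z (W(z) = z - 12 = -12 + z)
V(R, d) = R² + 18*d (V(R, d) = (R² + 17*d) + d = R² + 18*d)
W(C) + V(l(6), -4)*1272 = (-12 - ⅓) + ((-4)² + 18*(-4))*1272 = -37/3 + (16 - 72)*1272 = -37/3 - 56*1272 = -37/3 - 71232 = -213733/3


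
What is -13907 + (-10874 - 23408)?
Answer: -48189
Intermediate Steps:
-13907 + (-10874 - 23408) = -13907 - 34282 = -48189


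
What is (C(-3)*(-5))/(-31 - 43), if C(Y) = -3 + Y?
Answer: -15/37 ≈ -0.40541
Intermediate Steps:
(C(-3)*(-5))/(-31 - 43) = ((-3 - 3)*(-5))/(-31 - 43) = -6*(-5)/(-74) = 30*(-1/74) = -15/37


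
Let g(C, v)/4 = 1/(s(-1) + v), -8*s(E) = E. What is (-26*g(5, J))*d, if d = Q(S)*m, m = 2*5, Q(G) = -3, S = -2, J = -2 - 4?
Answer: -24960/47 ≈ -531.06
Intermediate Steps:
J = -6
s(E) = -E/8
m = 10
g(C, v) = 4/(⅛ + v) (g(C, v) = 4/(-⅛*(-1) + v) = 4/(⅛ + v))
d = -30 (d = -3*10 = -30)
(-26*g(5, J))*d = -832/(1 + 8*(-6))*(-30) = -832/(1 - 48)*(-30) = -832/(-47)*(-30) = -832*(-1)/47*(-30) = -26*(-32/47)*(-30) = (832/47)*(-30) = -24960/47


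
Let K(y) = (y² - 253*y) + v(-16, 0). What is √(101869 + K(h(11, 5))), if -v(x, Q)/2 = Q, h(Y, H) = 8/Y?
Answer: 7*√251101/11 ≈ 318.88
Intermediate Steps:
v(x, Q) = -2*Q
K(y) = y² - 253*y (K(y) = (y² - 253*y) - 2*0 = (y² - 253*y) + 0 = y² - 253*y)
√(101869 + K(h(11, 5))) = √(101869 + (8/11)*(-253 + 8/11)) = √(101869 + (8*(1/11))*(-253 + 8*(1/11))) = √(101869 + 8*(-253 + 8/11)/11) = √(101869 + (8/11)*(-2775/11)) = √(101869 - 22200/121) = √(12303949/121) = 7*√251101/11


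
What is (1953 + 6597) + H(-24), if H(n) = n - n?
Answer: 8550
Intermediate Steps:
H(n) = 0
(1953 + 6597) + H(-24) = (1953 + 6597) + 0 = 8550 + 0 = 8550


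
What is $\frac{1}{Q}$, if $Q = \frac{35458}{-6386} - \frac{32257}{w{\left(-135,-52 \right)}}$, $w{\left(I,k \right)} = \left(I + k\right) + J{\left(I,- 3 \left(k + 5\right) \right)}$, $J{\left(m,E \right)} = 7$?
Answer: $\frac{574740}{99805381} \approx 0.0057586$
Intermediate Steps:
$w{\left(I,k \right)} = 7 + I + k$ ($w{\left(I,k \right)} = \left(I + k\right) + 7 = 7 + I + k$)
$Q = \frac{99805381}{574740}$ ($Q = \frac{35458}{-6386} - \frac{32257}{7 - 135 - 52} = 35458 \left(- \frac{1}{6386}\right) - \frac{32257}{-180} = - \frac{17729}{3193} - - \frac{32257}{180} = - \frac{17729}{3193} + \frac{32257}{180} = \frac{99805381}{574740} \approx 173.65$)
$\frac{1}{Q} = \frac{1}{\frac{99805381}{574740}} = \frac{574740}{99805381}$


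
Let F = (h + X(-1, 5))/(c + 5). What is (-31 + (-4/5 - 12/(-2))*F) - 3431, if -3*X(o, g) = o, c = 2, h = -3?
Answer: -363718/105 ≈ -3464.0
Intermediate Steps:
X(o, g) = -o/3
F = -8/21 (F = (-3 - ⅓*(-1))/(2 + 5) = (-3 + ⅓)/7 = -8/3*⅐ = -8/21 ≈ -0.38095)
(-31 + (-4/5 - 12/(-2))*F) - 3431 = (-31 + (-4/5 - 12/(-2))*(-8/21)) - 3431 = (-31 + (-4*⅕ - 12*(-½))*(-8/21)) - 3431 = (-31 + (-⅘ + 6)*(-8/21)) - 3431 = (-31 + (26/5)*(-8/21)) - 3431 = (-31 - 208/105) - 3431 = -3463/105 - 3431 = -363718/105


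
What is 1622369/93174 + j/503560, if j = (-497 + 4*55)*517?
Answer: 401808389137/23459349720 ≈ 17.128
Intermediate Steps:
j = -143209 (j = (-497 + 220)*517 = -277*517 = -143209)
1622369/93174 + j/503560 = 1622369/93174 - 143209/503560 = 401808389137/23459349720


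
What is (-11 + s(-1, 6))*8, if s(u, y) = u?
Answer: -96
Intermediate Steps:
(-11 + s(-1, 6))*8 = (-11 - 1)*8 = -12*8 = -96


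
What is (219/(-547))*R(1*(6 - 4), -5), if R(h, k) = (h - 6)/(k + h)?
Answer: -292/547 ≈ -0.53382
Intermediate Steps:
R(h, k) = (-6 + h)/(h + k)
(219/(-547))*R(1*(6 - 4), -5) = (219/(-547))*((-6 + 1*(6 - 4))/(1*(6 - 4) - 5)) = (219*(-1/547))*((-6 + 1*2)/(1*2 - 5)) = -219*(-6 + 2)/(547*(2 - 5)) = -219*(-4)/(547*(-3)) = -(-73)*(-4)/547 = -219/547*4/3 = -292/547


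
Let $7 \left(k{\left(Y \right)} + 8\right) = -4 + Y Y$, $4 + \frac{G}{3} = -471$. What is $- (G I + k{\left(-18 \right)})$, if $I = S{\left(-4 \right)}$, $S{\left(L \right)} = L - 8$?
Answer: $- \frac{119964}{7} \approx -17138.0$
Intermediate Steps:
$S{\left(L \right)} = -8 + L$ ($S{\left(L \right)} = L - 8 = -8 + L$)
$G = -1425$ ($G = -12 + 3 \left(-471\right) = -12 - 1413 = -1425$)
$k{\left(Y \right)} = - \frac{60}{7} + \frac{Y^{2}}{7}$ ($k{\left(Y \right)} = -8 + \frac{-4 + Y Y}{7} = -8 + \frac{-4 + Y^{2}}{7} = -8 + \left(- \frac{4}{7} + \frac{Y^{2}}{7}\right) = - \frac{60}{7} + \frac{Y^{2}}{7}$)
$I = -12$ ($I = -8 - 4 = -12$)
$- (G I + k{\left(-18 \right)}) = - (\left(-1425\right) \left(-12\right) - \left(\frac{60}{7} - \frac{\left(-18\right)^{2}}{7}\right)) = - (17100 + \left(- \frac{60}{7} + \frac{1}{7} \cdot 324\right)) = - (17100 + \left(- \frac{60}{7} + \frac{324}{7}\right)) = - (17100 + \frac{264}{7}) = \left(-1\right) \frac{119964}{7} = - \frac{119964}{7}$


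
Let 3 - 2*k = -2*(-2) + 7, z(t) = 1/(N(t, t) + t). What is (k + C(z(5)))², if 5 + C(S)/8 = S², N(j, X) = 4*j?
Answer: 755810064/390625 ≈ 1934.9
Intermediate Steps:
z(t) = 1/(5*t) (z(t) = 1/(4*t + t) = 1/(5*t))
C(S) = -40 + 8*S²
k = -4 (k = 3/2 - (-2*(-2) + 7)/2 = 3/2 - (4 + 7)/2 = 3/2 - ½*11 = 3/2 - 11/2 = -4)
(k + C(z(5)))² = (-4 + (-40 + 8*((⅕)/5)²))² = (-4 + (-40 + 8*((⅕)*(⅕))²))² = (-4 + (-40 + 8*(1/25)²))² = (-4 + (-40 + 8*(1/625)))² = (-4 + (-40 + 8/625))² = (-4 - 24992/625)² = (-27492/625)² = 755810064/390625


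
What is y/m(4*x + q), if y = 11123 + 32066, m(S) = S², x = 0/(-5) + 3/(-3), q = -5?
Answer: 43189/81 ≈ 533.20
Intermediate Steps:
x = -1 (x = 0*(-⅕) + 3*(-⅓) = 0 - 1 = -1)
y = 43189
y/m(4*x + q) = 43189/((4*(-1) - 5)²) = 43189/((-4 - 5)²) = 43189/((-9)²) = 43189/81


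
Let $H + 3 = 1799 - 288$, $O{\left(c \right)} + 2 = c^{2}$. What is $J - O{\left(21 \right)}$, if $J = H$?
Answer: $1069$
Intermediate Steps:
$O{\left(c \right)} = -2 + c^{2}$
$H = 1508$ ($H = -3 + \left(1799 - 288\right) = -3 + 1511 = 1508$)
$J = 1508$
$J - O{\left(21 \right)} = 1508 - \left(-2 + 21^{2}\right) = 1508 - \left(-2 + 441\right) = 1508 - 439 = 1069$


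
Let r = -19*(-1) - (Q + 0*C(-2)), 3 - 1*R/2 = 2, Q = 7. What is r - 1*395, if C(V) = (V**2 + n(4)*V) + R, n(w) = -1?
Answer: -383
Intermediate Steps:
R = 2 (R = 6 - 2*2 = 6 - 4 = 2)
C(V) = 2 + V**2 - V (C(V) = (V**2 - V) + 2 = 2 + V**2 - V)
r = 12 (r = -19*(-1) - (7 + 0*(2 + (-2)**2 - 1*(-2))) = 19 - (7 + 0*(2 + 4 + 2)) = 19 - (7 + 0*8) = 19 - (7 + 0) = 19 - 1*7 = 19 - 7 = 12)
r - 1*395 = 12 - 1*395 = 12 - 395 = -383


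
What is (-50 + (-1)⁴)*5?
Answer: -245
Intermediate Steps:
(-50 + (-1)⁴)*5 = (-50 + 1)*5 = -49*5 = -245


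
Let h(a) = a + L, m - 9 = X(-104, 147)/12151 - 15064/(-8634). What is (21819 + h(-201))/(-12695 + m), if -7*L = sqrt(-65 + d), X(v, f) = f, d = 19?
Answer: -1133990932806/665362972831 + 52455867*I*sqrt(46)/4657540809817 ≈ -1.7043 + 7.6386e-5*I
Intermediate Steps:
L = -I*sqrt(46)/7 (L = -sqrt(-65 + 19)/7 = -I*sqrt(46)/7 ≈ -0.9689*I)
m = 564258734/52455867 (m = 9 + (147/12151 - 15064/(-8634)) = 9 + (147*(1/12151) - 15064*(-1/8634)) = 9 + (147/12151 + 7532/4317) = 9 + 92155931/52455867 = 564258734/52455867 ≈ 10.757)
h(a) = a - I*sqrt(46)/7
(21819 + h(-201))/(-12695 + m) = (21819 + (-201 - I*sqrt(46)/7))/(-12695 + 564258734/52455867) = (21618 - I*sqrt(46)/7)/(-665362972831/52455867) = (21618 - I*sqrt(46)/7)*(-52455867/665362972831) = -1133990932806/665362972831 + 52455867*I*sqrt(46)/4657540809817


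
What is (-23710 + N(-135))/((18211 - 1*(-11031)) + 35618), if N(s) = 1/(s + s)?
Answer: -6401701/17512200 ≈ -0.36556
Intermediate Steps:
N(s) = 1/(2*s)
(-23710 + N(-135))/((18211 - 1*(-11031)) + 35618) = (-23710 + (1/2)/(-135))/((18211 - 1*(-11031)) + 35618) = (-23710 + (1/2)*(-1/135))/((18211 + 11031) + 35618) = (-23710 - 1/270)/(29242 + 35618) = -6401701/270/64860 = -6401701/270*1/64860 = -6401701/17512200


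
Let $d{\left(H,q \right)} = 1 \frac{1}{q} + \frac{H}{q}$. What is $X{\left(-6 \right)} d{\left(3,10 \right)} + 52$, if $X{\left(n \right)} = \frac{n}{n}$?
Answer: $\frac{262}{5} \approx 52.4$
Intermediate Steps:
$d{\left(H,q \right)} = \frac{1}{q} + \frac{H}{q}$
$X{\left(n \right)} = 1$
$X{\left(-6 \right)} d{\left(3,10 \right)} + 52 = 1 \frac{1 + 3}{10} + 52 = 1 \cdot \frac{1}{10} \cdot 4 + 52 = 1 \cdot \frac{2}{5} + 52 = \frac{2}{5} + 52 = \frac{262}{5}$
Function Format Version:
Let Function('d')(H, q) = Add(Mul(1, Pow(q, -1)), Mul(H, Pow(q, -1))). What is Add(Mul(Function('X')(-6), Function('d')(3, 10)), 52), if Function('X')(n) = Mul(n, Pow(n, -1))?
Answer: Rational(262, 5) ≈ 52.400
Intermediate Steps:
Function('d')(H, q) = Add(Pow(q, -1), Mul(H, Pow(q, -1)))
Function('X')(n) = 1
Add(Mul(Function('X')(-6), Function('d')(3, 10)), 52) = Add(Mul(1, Mul(Pow(10, -1), Add(1, 3))), 52) = Add(Mul(1, Mul(Rational(1, 10), 4)), 52) = Add(Mul(1, Rational(2, 5)), 52) = Add(Rational(2, 5), 52) = Rational(262, 5)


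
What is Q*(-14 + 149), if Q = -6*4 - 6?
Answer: -4050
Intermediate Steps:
Q = -30 (Q = -24 - 6 = -30)
Q*(-14 + 149) = -30*(-14 + 149) = -30*135 = -4050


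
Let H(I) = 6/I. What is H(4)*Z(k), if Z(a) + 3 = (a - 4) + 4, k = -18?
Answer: -63/2 ≈ -31.500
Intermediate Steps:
Z(a) = -3 + a (Z(a) = -3 + ((a - 4) + 4) = -3 + ((-4 + a) + 4) = -3 + a)
H(4)*Z(k) = (6/4)*(-3 - 18) = (6*(¼))*(-21) = (3/2)*(-21) = -63/2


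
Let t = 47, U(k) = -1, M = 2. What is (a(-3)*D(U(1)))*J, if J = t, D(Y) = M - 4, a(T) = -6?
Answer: 564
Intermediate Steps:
D(Y) = -2 (D(Y) = 2 - 4 = -2)
J = 47
(a(-3)*D(U(1)))*J = -6*(-2)*47 = 12*47 = 564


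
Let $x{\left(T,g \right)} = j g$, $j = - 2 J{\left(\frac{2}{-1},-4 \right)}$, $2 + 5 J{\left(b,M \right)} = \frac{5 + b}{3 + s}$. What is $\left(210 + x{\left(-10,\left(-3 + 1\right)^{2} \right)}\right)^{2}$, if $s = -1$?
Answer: $\frac{1110916}{25} \approx 44437.0$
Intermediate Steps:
$J{\left(b,M \right)} = \frac{1}{10} + \frac{b}{10}$ ($J{\left(b,M \right)} = - \frac{2}{5} + \frac{\left(5 + b\right) \frac{1}{3 - 1}}{5} = - \frac{2}{5} + \frac{\left(5 + b\right) \frac{1}{2}}{5} = - \frac{2}{5} + \frac{\frac{5}{2} + \frac{b}{2}}{5} = - \frac{2}{5} + \left(\frac{1}{2} + \frac{b}{10}\right) = \frac{1}{10} + \frac{b}{10}$)
$j = \frac{1}{5}$ ($j = - 2 \left(\frac{1}{10} + \frac{2 \frac{1}{-1}}{10}\right) = - 2 \left(\frac{1}{10} + \frac{2 \left(-1\right)}{10}\right) = - 2 \left(\frac{1}{10} + \frac{1}{10} \left(-2\right)\right) = - 2 \left(\frac{1}{10} - \frac{1}{5}\right) = \left(-2\right) \left(- \frac{1}{10}\right) = \frac{1}{5} \approx 0.2$)
$x{\left(T,g \right)} = \frac{g}{5}$
$\left(210 + x{\left(-10,\left(-3 + 1\right)^{2} \right)}\right)^{2} = \left(210 + \frac{\left(-3 + 1\right)^{2}}{5}\right)^{2} = \left(210 + \frac{\left(-2\right)^{2}}{5}\right)^{2} = \left(210 + \frac{1}{5} \cdot 4\right)^{2} = \left(210 + \frac{4}{5}\right)^{2} = \left(\frac{1054}{5}\right)^{2} = \frac{1110916}{25}$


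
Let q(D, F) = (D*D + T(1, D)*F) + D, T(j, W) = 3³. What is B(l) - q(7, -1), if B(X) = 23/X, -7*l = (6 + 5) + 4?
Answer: -596/15 ≈ -39.733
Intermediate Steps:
T(j, W) = 27
q(D, F) = D + D² + 27*F (q(D, F) = (D*D + 27*F) + D = (D² + 27*F) + D = D + D² + 27*F)
l = -15/7 (l = -((6 + 5) + 4)/7 = -(11 + 4)/7 = -⅐*15 = -15/7 ≈ -2.1429)
B(l) - q(7, -1) = 23/(-15/7) - (7 + 7² + 27*(-1)) = 23*(-7/15) - (7 + 49 - 27) = -161/15 - 1*29 = -161/15 - 29 = -596/15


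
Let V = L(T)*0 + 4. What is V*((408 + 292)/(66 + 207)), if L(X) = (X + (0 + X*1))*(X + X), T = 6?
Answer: 400/39 ≈ 10.256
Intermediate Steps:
L(X) = 4*X² (L(X) = (X + (0 + X))*(2*X) = (X + X)*(2*X) = (2*X)*(2*X) = 4*X²)
V = 4 (V = (4*6²)*0 + 4 = (4*36)*0 + 4 = 144*0 + 4 = 0 + 4 = 4)
V*((408 + 292)/(66 + 207)) = 4*((408 + 292)/(66 + 207)) = 4*(700/273) = 4*(700*(1/273)) = 4*(100/39) = 400/39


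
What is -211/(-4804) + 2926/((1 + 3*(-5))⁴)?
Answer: 395755/3295544 ≈ 0.12009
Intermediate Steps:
-211/(-4804) + 2926/((1 + 3*(-5))⁴) = -211*(-1/4804) + 2926/((1 - 15)⁴) = 211/4804 + 2926/((-14)⁴) = 211/4804 + 2926/38416 = 211/4804 + 2926*(1/38416) = 211/4804 + 209/2744 = 395755/3295544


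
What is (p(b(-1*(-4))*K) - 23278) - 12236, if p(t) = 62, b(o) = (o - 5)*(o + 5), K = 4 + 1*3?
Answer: -35452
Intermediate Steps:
K = 7 (K = 4 + 3 = 7)
b(o) = (-5 + o)*(5 + o)
(p(b(-1*(-4))*K) - 23278) - 12236 = (62 - 23278) - 12236 = -23216 - 12236 = -35452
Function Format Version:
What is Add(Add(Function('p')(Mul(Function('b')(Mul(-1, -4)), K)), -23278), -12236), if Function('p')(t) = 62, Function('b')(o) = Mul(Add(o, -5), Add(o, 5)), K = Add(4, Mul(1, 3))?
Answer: -35452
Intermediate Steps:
K = 7 (K = Add(4, 3) = 7)
Function('b')(o) = Mul(Add(-5, o), Add(5, o))
Add(Add(Function('p')(Mul(Function('b')(Mul(-1, -4)), K)), -23278), -12236) = Add(Add(62, -23278), -12236) = Add(-23216, -12236) = -35452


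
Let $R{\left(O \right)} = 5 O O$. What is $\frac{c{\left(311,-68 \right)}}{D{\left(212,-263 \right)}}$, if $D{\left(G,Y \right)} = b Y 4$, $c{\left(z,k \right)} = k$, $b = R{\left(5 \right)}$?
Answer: $\frac{17}{32875} \approx 0.00051711$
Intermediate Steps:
$R{\left(O \right)} = 5 O^{2}$
$b = 125$ ($b = 5 \cdot 5^{2} = 5 \cdot 25 = 125$)
$D{\left(G,Y \right)} = 500 Y$ ($D{\left(G,Y \right)} = 125 Y 4 = 500 Y$)
$\frac{c{\left(311,-68 \right)}}{D{\left(212,-263 \right)}} = - \frac{68}{500 \left(-263\right)} = - \frac{68}{-131500} = \left(-68\right) \left(- \frac{1}{131500}\right) = \frac{17}{32875}$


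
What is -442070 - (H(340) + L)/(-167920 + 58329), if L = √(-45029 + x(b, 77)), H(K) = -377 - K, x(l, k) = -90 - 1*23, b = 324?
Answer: -48446894087/109591 + I*√45142/109591 ≈ -4.4207e+5 + 0.0019387*I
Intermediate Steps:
x(l, k) = -113 (x(l, k) = -90 - 23 = -113)
L = I*√45142 (L = √(-45029 - 113) = √(-45142) = I*√45142 ≈ 212.47*I)
-442070 - (H(340) + L)/(-167920 + 58329) = -442070 - ((-377 - 1*340) + I*√45142)/(-167920 + 58329) = -442070 - ((-377 - 340) + I*√45142)/(-109591) = -442070 - (-717 + I*√45142)*(-1)/109591 = -442070 - (717/109591 - I*√45142/109591) = -442070 + (-717/109591 + I*√45142/109591) = -48446894087/109591 + I*√45142/109591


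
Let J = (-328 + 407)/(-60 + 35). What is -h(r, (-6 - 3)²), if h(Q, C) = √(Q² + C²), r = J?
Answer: -√4106866/25 ≈ -81.062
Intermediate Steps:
J = -79/25 (J = 79/(-25) = 79*(-1/25) = -79/25 ≈ -3.1600)
r = -79/25 ≈ -3.1600
h(Q, C) = √(C² + Q²)
-h(r, (-6 - 3)²) = -√(((-6 - 3)²)² + (-79/25)²) = -√(((-9)²)² + 6241/625) = -√(81² + 6241/625) = -√(6561 + 6241/625) = -√(4106866/625) = -√4106866/25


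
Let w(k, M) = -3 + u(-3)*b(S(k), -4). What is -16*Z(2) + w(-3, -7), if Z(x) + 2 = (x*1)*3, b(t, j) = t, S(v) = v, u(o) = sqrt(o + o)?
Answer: -67 - 3*I*sqrt(6) ≈ -67.0 - 7.3485*I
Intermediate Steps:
u(o) = sqrt(2)*sqrt(o) (u(o) = sqrt(2*o) = sqrt(2)*sqrt(o))
w(k, M) = -3 + I*k*sqrt(6) (w(k, M) = -3 + (sqrt(2)*sqrt(-3))*k = -3 + (sqrt(2)*(I*sqrt(3)))*k = -3 + (I*sqrt(6))*k = -3 + I*k*sqrt(6))
Z(x) = -2 + 3*x (Z(x) = -2 + (x*1)*3 = -2 + x*3 = -2 + 3*x)
-16*Z(2) + w(-3, -7) = -16*(-2 + 3*2) + (-3 + I*(-3)*sqrt(6)) = -16*(-2 + 6) + (-3 - 3*I*sqrt(6)) = -16*4 + (-3 - 3*I*sqrt(6)) = -64 + (-3 - 3*I*sqrt(6)) = -67 - 3*I*sqrt(6)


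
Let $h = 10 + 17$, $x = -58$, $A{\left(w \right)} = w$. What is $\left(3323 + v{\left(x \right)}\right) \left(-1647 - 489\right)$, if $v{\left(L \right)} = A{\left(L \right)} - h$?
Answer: $-6916368$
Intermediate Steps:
$h = 27$
$v{\left(L \right)} = -27 + L$ ($v{\left(L \right)} = L - 27 = -27 + L$)
$\left(3323 + v{\left(x \right)}\right) \left(-1647 - 489\right) = \left(3323 - 85\right) \left(-1647 - 489\right) = \left(3323 - 85\right) \left(-2136\right) = 3238 \left(-2136\right) = -6916368$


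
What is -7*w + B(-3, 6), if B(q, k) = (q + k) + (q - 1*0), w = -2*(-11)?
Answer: -154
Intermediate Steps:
w = 22
B(q, k) = k + 2*q (B(q, k) = (k + q) + (q + 0) = (k + q) + q = k + 2*q)
-7*w + B(-3, 6) = -7*22 + (6 + 2*(-3)) = -154 + (6 - 6) = -154 + 0 = -154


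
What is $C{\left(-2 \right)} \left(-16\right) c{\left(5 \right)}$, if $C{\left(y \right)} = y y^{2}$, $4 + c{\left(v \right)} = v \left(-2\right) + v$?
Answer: $-1152$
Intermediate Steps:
$c{\left(v \right)} = -4 - v$ ($c{\left(v \right)} = -4 + \left(v \left(-2\right) + v\right) = -4 + \left(- 2 v + v\right) = -4 - v$)
$C{\left(y \right)} = y^{3}$
$C{\left(-2 \right)} \left(-16\right) c{\left(5 \right)} = \left(-2\right)^{3} \left(-16\right) \left(-4 - 5\right) = \left(-8\right) \left(-16\right) \left(-4 - 5\right) = 128 \left(-9\right) = -1152$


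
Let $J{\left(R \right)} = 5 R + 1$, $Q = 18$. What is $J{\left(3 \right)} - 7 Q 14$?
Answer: $-28224$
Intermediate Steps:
$J{\left(R \right)} = 1 + 5 R$
$J{\left(3 \right)} - 7 Q 14 = \left(1 + 5 \cdot 3\right) \left(-7\right) 18 \cdot 14 = \left(1 + 15\right) \left(\left(-126\right) 14\right) = 16 \left(-1764\right) = -28224$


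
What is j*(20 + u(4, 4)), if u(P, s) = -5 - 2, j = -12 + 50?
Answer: 494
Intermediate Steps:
j = 38
u(P, s) = -7
j*(20 + u(4, 4)) = 38*(20 - 7) = 38*13 = 494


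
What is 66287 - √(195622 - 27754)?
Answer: 66287 - 6*√4663 ≈ 65877.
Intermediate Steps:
66287 - √(195622 - 27754) = 66287 - √167868 = 66287 - 6*√4663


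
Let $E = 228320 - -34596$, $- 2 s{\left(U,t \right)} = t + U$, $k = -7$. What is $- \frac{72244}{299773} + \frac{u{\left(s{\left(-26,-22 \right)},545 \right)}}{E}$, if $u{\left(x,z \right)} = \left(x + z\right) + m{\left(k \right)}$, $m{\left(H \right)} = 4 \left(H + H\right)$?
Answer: $- \frac{18840319955}{78815118068} \approx -0.23904$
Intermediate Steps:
$s{\left(U,t \right)} = - \frac{U}{2} - \frac{t}{2}$ ($s{\left(U,t \right)} = - \frac{t + U}{2} = - \frac{U + t}{2} = - \frac{U}{2} - \frac{t}{2}$)
$m{\left(H \right)} = 8 H$ ($m{\left(H \right)} = 4 \cdot 2 H = 8 H$)
$u{\left(x,z \right)} = -56 + x + z$ ($u{\left(x,z \right)} = \left(x + z\right) + 8 \left(-7\right) = \left(x + z\right) - 56 = -56 + x + z$)
$E = 262916$ ($E = 228320 + 34596 = 262916$)
$- \frac{72244}{299773} + \frac{u{\left(s{\left(-26,-22 \right)},545 \right)}}{E} = - \frac{72244}{299773} + \frac{-56 - -24 + 545}{262916} = \left(-72244\right) \frac{1}{299773} + \left(-56 + \left(13 + 11\right) + 545\right) \frac{1}{262916} = - \frac{72244}{299773} + \left(-56 + 24 + 545\right) \frac{1}{262916} = - \frac{72244}{299773} + 513 \cdot \frac{1}{262916} = - \frac{72244}{299773} + \frac{513}{262916} = - \frac{18840319955}{78815118068}$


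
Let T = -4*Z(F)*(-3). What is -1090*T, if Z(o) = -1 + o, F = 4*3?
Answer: -143880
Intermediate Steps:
F = 12
T = 132 (T = -4*(-1 + 12)*(-3) = -4*11*(-3) = -44*(-3) = 132)
-1090*T = -1090*132 = -143880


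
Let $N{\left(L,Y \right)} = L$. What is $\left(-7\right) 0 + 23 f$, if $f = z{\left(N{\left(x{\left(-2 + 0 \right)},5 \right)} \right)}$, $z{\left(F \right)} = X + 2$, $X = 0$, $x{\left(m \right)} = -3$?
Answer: $46$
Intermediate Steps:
$z{\left(F \right)} = 2$ ($z{\left(F \right)} = 0 + 2 = 2$)
$f = 2$
$\left(-7\right) 0 + 23 f = \left(-7\right) 0 + 23 \cdot 2 = 0 + 46 = 46$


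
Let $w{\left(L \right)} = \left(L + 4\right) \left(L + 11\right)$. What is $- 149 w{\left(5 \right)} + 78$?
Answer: $-21378$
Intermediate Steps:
$w{\left(L \right)} = \left(4 + L\right) \left(11 + L\right)$
$- 149 w{\left(5 \right)} + 78 = - 149 \left(44 + 5^{2} + 15 \cdot 5\right) + 78 = - 149 \left(44 + 25 + 75\right) + 78 = \left(-149\right) 144 + 78 = -21456 + 78 = -21378$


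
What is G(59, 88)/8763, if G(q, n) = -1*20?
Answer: -20/8763 ≈ -0.0022823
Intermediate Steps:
G(q, n) = -20
G(59, 88)/8763 = -20/8763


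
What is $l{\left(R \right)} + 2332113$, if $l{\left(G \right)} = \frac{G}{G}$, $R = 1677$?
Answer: $2332114$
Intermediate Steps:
$l{\left(G \right)} = 1$
$l{\left(R \right)} + 2332113 = 1 + 2332113 = 2332114$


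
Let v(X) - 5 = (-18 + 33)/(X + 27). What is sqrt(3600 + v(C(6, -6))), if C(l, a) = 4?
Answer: sqrt(3464870)/31 ≈ 60.046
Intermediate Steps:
v(X) = 5 + 15/(27 + X) (v(X) = 5 + (-18 + 33)/(X + 27) = 5 + 15/(27 + X))
sqrt(3600 + v(C(6, -6))) = sqrt(3600 + 5*(30 + 4)/(27 + 4)) = sqrt(3600 + 5*34/31) = sqrt(3600 + 5*(1/31)*34) = sqrt(3600 + 170/31) = sqrt(111770/31) = sqrt(3464870)/31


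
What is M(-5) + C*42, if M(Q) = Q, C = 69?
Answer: 2893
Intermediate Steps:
M(-5) + C*42 = -5 + 69*42 = -5 + 2898 = 2893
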